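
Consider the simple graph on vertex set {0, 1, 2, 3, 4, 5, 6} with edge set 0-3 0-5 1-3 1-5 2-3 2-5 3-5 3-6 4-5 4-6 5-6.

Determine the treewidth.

A width-2 tree decomposition is:
Bags: B1 = {0, 3, 5}  B2 = {1, 3, 5}  B3 = {3, 5, 6}  B4 = {2, 3, 5}  B5 = {4, 5, 6}
Tree: B1–B2, B1–B3, B2–B4, B3–B5
Every bag has size at most 3, so the width is 3 − 1 = 2 and tw(G) ≤ 2. On the other hand G contains the 3-clique {0, 3, 5}. A clique must lie in a single bag of any decomposition, so no decomposition can have width below 2. The upper and lower bounds meet at 2, so that is the treewidth.

2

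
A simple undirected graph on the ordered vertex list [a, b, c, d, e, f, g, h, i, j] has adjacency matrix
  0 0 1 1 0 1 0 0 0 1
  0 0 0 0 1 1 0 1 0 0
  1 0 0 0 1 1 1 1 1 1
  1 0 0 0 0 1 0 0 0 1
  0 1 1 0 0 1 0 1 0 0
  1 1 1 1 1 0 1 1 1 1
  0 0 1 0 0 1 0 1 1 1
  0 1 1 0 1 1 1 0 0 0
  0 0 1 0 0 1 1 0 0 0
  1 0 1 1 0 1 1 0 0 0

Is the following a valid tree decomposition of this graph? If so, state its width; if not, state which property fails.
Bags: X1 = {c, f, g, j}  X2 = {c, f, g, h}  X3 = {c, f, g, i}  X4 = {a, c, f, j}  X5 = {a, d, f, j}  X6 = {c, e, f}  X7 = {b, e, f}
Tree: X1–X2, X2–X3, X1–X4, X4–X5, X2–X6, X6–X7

No — edge (h,e) lies in no bag.

A tree decomposition must satisfy three properties: every vertex lies in some bag; for every edge, both endpoints lie together in some bag; and for every vertex, the bags containing it form a connected subtree. Here edge (h,e) lies in no bag, so the decomposition is invalid.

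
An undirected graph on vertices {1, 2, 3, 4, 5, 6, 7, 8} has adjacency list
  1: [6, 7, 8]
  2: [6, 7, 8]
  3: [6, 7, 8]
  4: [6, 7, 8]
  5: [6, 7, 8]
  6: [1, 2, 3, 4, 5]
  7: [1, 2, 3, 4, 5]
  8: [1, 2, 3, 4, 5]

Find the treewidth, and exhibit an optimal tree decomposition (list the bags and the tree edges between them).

Every bag has size at most 4, so the width is 4 − 1 = 3 and tw(G) ≤ 3. For the lower bound: the 4 vertex sets {1,7}, {5,8}, {6}, {3} are disjoint, each induces a connected subgraph, and every pair is joined by at least one edge of G. Contracting each set to a single vertex therefore yields K_{4} as a minor, and since treewidth is minor-monotone, tw(G) ≥ tw(K_{4}) = 3. Hence tw(G) = 3 exactly.

Treewidth 3.
Bags: B1 = {1, 6, 7, 8}  B2 = {5, 6, 7, 8}  B3 = {3, 6, 7, 8}  B4 = {2, 6, 7, 8}  B5 = {4, 6, 7, 8}
Tree: B1–B2, B2–B3, B3–B4, B4–B5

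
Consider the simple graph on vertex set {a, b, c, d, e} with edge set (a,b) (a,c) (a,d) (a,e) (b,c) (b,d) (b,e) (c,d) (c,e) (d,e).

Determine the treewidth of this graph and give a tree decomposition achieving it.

A single bag containing all 5 vertices is trivially a valid decomposition of width 4. On the other hand G contains the 5-clique {a, b, c, d, e}. A clique must lie in a single bag of any decomposition, so no decomposition can have width below 4. Combining the bounds, tw(G) = 4.

Treewidth 4.
Bags: B1 = {a, b, c, d, e}
Tree: (single bag)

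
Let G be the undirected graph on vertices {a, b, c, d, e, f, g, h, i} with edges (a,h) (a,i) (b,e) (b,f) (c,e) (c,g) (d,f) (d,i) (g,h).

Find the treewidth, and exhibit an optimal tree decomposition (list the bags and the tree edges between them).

Every bag has size at most 3, so the width is 3 − 1 = 2 and tw(G) ≤ 2. The edges c–e–b–f–d–i–a–h–g–c form a cycle, so G is not a tree and its treewidth is at least 2. Hence tw(G) = 2 exactly.

Treewidth 2.
Bags: B1 = {b, c, e}  B2 = {b, c, f}  B3 = {c, d, f}  B4 = {c, d, i}  B5 = {a, c, i}  B6 = {a, c, h}  B7 = {c, g, h}
Tree: B1–B2, B2–B3, B3–B4, B4–B5, B5–B6, B6–B7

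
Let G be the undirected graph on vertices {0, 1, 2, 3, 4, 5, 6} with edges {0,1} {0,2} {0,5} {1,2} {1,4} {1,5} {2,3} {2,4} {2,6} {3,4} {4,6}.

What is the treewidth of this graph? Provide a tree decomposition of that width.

The largest bag has 3 vertices, giving width 2; this decomposition certifies tw(G) ≤ 2. Conversely, {0, 1, 2} is a clique of size 3, and the vertices of any clique must share a bag in every tree decomposition; so some bag has ≥ 3 vertices and tw(G) ≥ 2. Therefore the treewidth is 2.

Treewidth 2.
One such decomposition:
Bags: B1 = {2, 4, 6}  B2 = {1, 2, 4}  B3 = {0, 1, 2}  B4 = {0, 1, 5}  B5 = {2, 3, 4}
Tree: B1–B2, B2–B3, B3–B4, B1–B5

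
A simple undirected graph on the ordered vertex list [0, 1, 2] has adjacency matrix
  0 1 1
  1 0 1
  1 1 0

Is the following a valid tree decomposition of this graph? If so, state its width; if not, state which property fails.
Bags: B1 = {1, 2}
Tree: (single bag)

No — vertex 0 appears in no bag.

A tree decomposition must satisfy three properties: every vertex lies in some bag; for every edge, both endpoints lie together in some bag; and for every vertex, the bags containing it form a connected subtree. Here vertex 0 appears in no bag, so the decomposition is invalid.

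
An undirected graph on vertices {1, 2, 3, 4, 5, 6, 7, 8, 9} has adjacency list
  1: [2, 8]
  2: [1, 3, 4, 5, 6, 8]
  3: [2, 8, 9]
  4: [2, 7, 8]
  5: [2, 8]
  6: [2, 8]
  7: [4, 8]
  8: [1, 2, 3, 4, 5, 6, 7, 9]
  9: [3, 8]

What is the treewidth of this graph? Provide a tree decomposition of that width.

Treewidth 2.
Bags: B1 = {1, 2, 8}  B2 = {2, 6, 8}  B3 = {2, 4, 8}  B4 = {4, 7, 8}  B5 = {2, 3, 8}  B6 = {3, 8, 9}  B7 = {2, 5, 8}
Tree: B1–B2, B2–B3, B3–B4, B2–B5, B5–B6, B2–B7

Each bag holds 3 vertices, so the decomposition has width 2, which upper-bounds the treewidth. On the other hand G contains the 3-clique {3, 8, 9}. A clique must lie in a single bag of any decomposition, so no decomposition can have width below 2. Combining the bounds, tw(G) = 2.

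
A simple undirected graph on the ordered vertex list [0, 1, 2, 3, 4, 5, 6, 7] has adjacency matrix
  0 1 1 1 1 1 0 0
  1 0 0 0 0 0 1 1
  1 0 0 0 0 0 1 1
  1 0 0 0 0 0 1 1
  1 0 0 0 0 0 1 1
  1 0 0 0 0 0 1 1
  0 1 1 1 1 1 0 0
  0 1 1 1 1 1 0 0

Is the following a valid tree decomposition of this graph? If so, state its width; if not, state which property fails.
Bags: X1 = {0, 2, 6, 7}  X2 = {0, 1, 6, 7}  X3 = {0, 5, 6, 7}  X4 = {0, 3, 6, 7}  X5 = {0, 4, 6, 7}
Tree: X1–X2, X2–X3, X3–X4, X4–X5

Yes; width 3.

Vertex coverage: the bags together contain {0, 1, 2, 3, 4, 5, 6, 7}, the full vertex set. Edge coverage: each edge of G has both endpoints in at least one bag. Running intersection: for every vertex, the bags containing it form a connected subtree. All three properties hold, so this is a valid tree decomposition of width max|bag| − 1 = 3, and hence tw(G) ≤ 3.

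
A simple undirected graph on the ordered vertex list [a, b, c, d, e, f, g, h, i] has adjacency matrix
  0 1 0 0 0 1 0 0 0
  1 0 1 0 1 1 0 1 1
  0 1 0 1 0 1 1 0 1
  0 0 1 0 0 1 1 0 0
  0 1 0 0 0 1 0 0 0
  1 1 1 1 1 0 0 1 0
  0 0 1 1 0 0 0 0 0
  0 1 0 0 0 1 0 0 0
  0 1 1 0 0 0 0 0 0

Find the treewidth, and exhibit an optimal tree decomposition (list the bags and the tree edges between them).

Every bag has size at most 3, so the width is 3 − 1 = 2 and tw(G) ≤ 2. On the other hand G contains the 3-clique {c, d, g}. A clique must lie in a single bag of any decomposition, so no decomposition can have width below 2. Combining the bounds, tw(G) = 2.

Treewidth 2.
One such decomposition:
Bags: B1 = {b, c, f}  B2 = {a, b, f}  B3 = {b, f, h}  B4 = {c, d, f}  B5 = {b, c, i}  B6 = {c, d, g}  B7 = {b, e, f}
Tree: B1–B2, B1–B3, B1–B4, B1–B5, B4–B6, B2–B7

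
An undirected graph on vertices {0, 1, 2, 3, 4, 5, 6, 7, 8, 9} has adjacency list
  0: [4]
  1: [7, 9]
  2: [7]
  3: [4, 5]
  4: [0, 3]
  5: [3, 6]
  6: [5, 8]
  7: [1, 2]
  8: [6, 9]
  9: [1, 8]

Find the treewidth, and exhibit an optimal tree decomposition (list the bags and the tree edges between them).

Treewidth 1.
Bags: B1 = {2, 7}  B2 = {1, 7}  B3 = {1, 9}  B4 = {8, 9}  B5 = {6, 8}  B6 = {5, 6}  B7 = {3, 5}  B8 = {3, 4}  B9 = {0, 4}
Tree: B1–B2, B2–B3, B3–B4, B4–B5, B5–B6, B6–B7, B7–B8, B8–B9

Each bag holds 2 vertices, so the decomposition has width 1, which upper-bounds the treewidth. Any graph with an edge has treewidth ≥ 1, and G has the edge 2–7. Combining the bounds, tw(G) = 1.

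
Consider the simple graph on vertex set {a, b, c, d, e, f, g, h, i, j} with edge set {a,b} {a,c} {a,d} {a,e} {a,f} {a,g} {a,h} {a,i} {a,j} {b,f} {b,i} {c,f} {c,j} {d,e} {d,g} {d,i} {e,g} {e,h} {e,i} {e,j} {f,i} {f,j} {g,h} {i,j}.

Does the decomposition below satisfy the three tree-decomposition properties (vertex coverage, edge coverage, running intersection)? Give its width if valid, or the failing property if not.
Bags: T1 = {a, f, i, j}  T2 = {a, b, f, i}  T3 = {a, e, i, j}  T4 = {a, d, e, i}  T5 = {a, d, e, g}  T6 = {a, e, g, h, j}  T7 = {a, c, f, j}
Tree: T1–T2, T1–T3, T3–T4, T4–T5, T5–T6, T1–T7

A tree decomposition must satisfy three properties: every vertex lies in some bag; for every edge, both endpoints lie together in some bag; and for every vertex, the bags containing it form a connected subtree. Here bags containing vertex j are not connected in the tree, so the decomposition is invalid.

No — bags containing vertex j are not connected in the tree.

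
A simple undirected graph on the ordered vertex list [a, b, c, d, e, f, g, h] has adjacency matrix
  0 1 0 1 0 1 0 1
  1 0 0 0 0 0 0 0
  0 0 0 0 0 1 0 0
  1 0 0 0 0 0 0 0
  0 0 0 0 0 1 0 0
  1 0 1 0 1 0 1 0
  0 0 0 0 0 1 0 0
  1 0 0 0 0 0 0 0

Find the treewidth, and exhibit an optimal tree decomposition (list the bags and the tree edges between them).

Treewidth 1.
One optimal decomposition is:
Bags: B1 = {f, g}  B2 = {a, f}  B3 = {a, h}  B4 = {e, f}  B5 = {c, f}  B6 = {a, d}  B7 = {a, b}
Tree: B1–B2, B2–B3, B1–B4, B2–B5, B3–B6, B3–B7

Every bag has size at most 2, so the width is 2 − 1 = 1 and tw(G) ≤ 1. Any graph with an edge has treewidth ≥ 1, and G has the edge f–g. Combining the bounds, tw(G) = 1.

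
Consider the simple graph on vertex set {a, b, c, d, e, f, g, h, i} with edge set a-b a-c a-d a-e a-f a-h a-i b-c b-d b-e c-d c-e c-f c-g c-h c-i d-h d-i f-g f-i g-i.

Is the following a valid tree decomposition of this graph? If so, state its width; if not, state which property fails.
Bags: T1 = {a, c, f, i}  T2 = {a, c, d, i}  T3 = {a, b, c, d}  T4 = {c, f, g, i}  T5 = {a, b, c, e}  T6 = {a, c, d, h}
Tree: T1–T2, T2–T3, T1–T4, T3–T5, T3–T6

Yes; width 3.

Checking the three conditions: (i) the bags cover all of {a, b, c, d, e, f, g, h, i}; (ii) for each edge, some bag contains both endpoints; (iii) the bags containing any fixed vertex form a subtree. All hold, so the decomposition is valid with width 4 − 1 = 3.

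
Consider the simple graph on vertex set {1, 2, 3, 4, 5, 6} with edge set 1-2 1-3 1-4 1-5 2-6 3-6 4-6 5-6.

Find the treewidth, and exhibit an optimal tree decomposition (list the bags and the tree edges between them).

Treewidth 2.
One such decomposition:
Bags: B1 = {1, 4, 6}  B2 = {1, 5, 6}  B3 = {1, 3, 6}  B4 = {1, 2, 6}
Tree: B1–B2, B2–B3, B3–B4

The largest bag has 3 vertices, giving width 2; this decomposition certifies tw(G) ≤ 2. Since 6–4–1–5–6 is a cycle in G, G is not acyclic. Forests are exactly the graphs of treewidth ≤ 1, so tw(G) ≥ 2. The upper and lower bounds meet at 2, so that is the treewidth.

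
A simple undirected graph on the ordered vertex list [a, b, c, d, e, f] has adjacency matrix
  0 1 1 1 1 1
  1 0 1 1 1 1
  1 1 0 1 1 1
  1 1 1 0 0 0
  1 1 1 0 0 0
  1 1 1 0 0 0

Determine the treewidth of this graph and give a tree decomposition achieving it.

Every bag has size at most 4, so the width is 4 − 1 = 3 and tw(G) ≤ 3. On the other hand G contains the 4-clique {a, b, c, d}. A clique must lie in a single bag of any decomposition, so no decomposition can have width below 3. Combining the bounds, tw(G) = 3.

Treewidth 3.
Bags: B1 = {a, b, c, f}  B2 = {a, b, c, e}  B3 = {a, b, c, d}
Tree: B1–B2, B1–B3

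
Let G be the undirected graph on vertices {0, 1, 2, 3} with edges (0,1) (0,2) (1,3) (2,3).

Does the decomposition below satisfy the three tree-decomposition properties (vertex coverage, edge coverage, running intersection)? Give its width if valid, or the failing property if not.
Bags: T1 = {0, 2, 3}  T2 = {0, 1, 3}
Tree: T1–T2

Every vertex of G appears in some bag (union = {0, 1, 2, 3}); every edge is covered by a bag; and for each vertex v the set of bags containing v is connected in the bag tree. The decomposition is therefore valid. The largest bag has 3 vertices, so the width is 2.

Yes; width 2.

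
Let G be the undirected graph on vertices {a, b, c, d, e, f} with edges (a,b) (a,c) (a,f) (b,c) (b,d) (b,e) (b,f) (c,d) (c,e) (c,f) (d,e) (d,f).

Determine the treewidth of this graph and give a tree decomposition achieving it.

Every bag has size at most 4, so the width is 4 − 1 = 3 and tw(G) ≤ 3. On the other hand G contains the 4-clique {b, c, d, e}. A clique must lie in a single bag of any decomposition, so no decomposition can have width below 3. Combining the bounds, tw(G) = 3.

Treewidth 3.
One optimal decomposition is:
Bags: B1 = {b, c, d, f}  B2 = {b, c, d, e}  B3 = {a, b, c, f}
Tree: B1–B2, B1–B3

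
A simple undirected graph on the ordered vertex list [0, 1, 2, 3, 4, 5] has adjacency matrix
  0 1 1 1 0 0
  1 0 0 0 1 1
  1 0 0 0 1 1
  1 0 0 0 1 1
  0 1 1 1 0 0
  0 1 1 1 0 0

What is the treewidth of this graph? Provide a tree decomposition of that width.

Every bag has size at most 4, so the width is 4 − 1 = 3 and tw(G) ≤ 3. For the lower bound: the 4 vertex sets {0,2}, {1,4}, {3}, {5} are disjoint, each induces a connected subgraph, and every pair is joined by at least one edge of G. Contracting each set to a single vertex therefore yields K_{4} as a minor, and since treewidth is minor-monotone, tw(G) ≥ tw(K_{4}) = 3. Hence tw(G) = 3 exactly.

Treewidth 3.
One such decomposition:
Bags: B1 = {0, 1, 2, 3}  B2 = {1, 2, 3, 4}  B3 = {1, 2, 3, 5}
Tree: B1–B2, B2–B3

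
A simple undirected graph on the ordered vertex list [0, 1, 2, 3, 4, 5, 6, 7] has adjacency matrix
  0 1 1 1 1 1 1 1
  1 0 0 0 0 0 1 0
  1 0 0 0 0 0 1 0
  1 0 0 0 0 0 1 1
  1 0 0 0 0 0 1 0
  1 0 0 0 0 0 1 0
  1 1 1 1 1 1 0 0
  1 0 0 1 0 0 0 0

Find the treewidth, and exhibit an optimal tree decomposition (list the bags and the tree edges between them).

Treewidth 2.
One such decomposition:
Bags: B1 = {0, 3, 6}  B2 = {0, 3, 7}  B3 = {0, 5, 6}  B4 = {0, 2, 6}  B5 = {0, 1, 6}  B6 = {0, 4, 6}
Tree: B1–B2, B1–B3, B1–B4, B1–B5, B1–B6

Each bag holds 3 vertices, so the decomposition has width 2, which upper-bounds the treewidth. On the other hand G contains the 3-clique {0, 1, 6}. A clique must lie in a single bag of any decomposition, so no decomposition can have width below 2. Therefore the treewidth is 2.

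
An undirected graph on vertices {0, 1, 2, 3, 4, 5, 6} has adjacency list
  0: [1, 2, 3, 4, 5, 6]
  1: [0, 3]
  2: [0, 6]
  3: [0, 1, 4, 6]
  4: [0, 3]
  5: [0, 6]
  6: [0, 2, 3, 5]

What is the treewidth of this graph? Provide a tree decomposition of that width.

Each bag holds 3 vertices, so the decomposition has width 2, which upper-bounds the treewidth. Conversely, {0, 2, 6} is a clique of size 3, and the vertices of any clique must share a bag in every tree decomposition; so some bag has ≥ 3 vertices and tw(G) ≥ 2. Therefore the treewidth is 2.

Treewidth 2.
Bags: B1 = {0, 3, 4}  B2 = {0, 3, 6}  B3 = {0, 5, 6}  B4 = {0, 1, 3}  B5 = {0, 2, 6}
Tree: B1–B2, B2–B3, B2–B4, B2–B5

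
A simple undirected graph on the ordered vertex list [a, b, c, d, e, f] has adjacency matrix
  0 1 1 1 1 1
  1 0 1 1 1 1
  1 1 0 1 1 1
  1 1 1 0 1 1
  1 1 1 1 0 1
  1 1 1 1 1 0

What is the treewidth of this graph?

5

A width-5 tree decomposition is:
Bags: B1 = {a, b, c, d, e, f}
Tree: (single bag)
A single bag containing all 6 vertices is trivially a valid decomposition of width 5. For the lower bound, the 6 vertices {a, b, c, d, e, f} are pairwise adjacent, and any tree decomposition puts a clique entirely inside one bag — forcing width ≥ 5. Hence tw(G) = 5 exactly.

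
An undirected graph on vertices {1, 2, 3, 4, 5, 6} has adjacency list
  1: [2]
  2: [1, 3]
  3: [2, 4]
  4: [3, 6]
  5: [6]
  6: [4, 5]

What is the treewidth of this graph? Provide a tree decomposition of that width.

Treewidth 1.
One such decomposition:
Bags: B1 = {1, 2}  B2 = {2, 3}  B3 = {3, 4}  B4 = {4, 6}  B5 = {5, 6}
Tree: B1–B2, B2–B3, B3–B4, B4–B5

Every bag has size at most 2, so the width is 2 − 1 = 1 and tw(G) ≤ 1. Any graph with an edge has treewidth ≥ 1, and G has the edge 1–2. The upper and lower bounds meet at 1, so that is the treewidth.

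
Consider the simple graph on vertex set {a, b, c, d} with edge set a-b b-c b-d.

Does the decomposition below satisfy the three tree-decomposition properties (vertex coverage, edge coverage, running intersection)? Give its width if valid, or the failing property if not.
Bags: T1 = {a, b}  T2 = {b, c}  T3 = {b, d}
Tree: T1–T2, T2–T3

Every vertex of G appears in some bag (union = {a, b, c, d}); every edge is covered by a bag; and for each vertex v the set of bags containing v is connected in the bag tree. The decomposition is therefore valid. The largest bag has 2 vertices, so the width is 1.

Yes; width 1.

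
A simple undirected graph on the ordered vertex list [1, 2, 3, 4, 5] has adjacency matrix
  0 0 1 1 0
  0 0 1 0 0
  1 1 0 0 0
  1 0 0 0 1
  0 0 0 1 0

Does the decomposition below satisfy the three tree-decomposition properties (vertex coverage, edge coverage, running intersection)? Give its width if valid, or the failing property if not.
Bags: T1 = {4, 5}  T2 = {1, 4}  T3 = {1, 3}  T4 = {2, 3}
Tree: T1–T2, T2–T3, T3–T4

Checking the three conditions: (i) the bags cover all of {1, 2, 3, 4, 5}; (ii) for each edge, some bag contains both endpoints; (iii) the bags containing any fixed vertex form a subtree. All hold, so the decomposition is valid with width 2 − 1 = 1.

Yes; width 1.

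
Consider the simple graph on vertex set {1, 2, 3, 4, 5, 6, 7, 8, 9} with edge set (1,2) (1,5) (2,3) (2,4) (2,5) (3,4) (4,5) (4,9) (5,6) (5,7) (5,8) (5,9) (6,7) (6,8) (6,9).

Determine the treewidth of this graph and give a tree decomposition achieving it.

Each bag holds 3 vertices, so the decomposition has width 2, which upper-bounds the treewidth. For the lower bound, the 3 vertices {2, 3, 4} are pairwise adjacent, and any tree decomposition puts a clique entirely inside one bag — forcing width ≥ 2. Combining the bounds, tw(G) = 2.

Treewidth 2.
One optimal decomposition is:
Bags: B1 = {5, 6, 8}  B2 = {5, 6, 9}  B3 = {4, 5, 9}  B4 = {5, 6, 7}  B5 = {2, 4, 5}  B6 = {1, 2, 5}  B7 = {2, 3, 4}
Tree: B1–B2, B2–B3, B1–B4, B3–B5, B5–B6, B5–B7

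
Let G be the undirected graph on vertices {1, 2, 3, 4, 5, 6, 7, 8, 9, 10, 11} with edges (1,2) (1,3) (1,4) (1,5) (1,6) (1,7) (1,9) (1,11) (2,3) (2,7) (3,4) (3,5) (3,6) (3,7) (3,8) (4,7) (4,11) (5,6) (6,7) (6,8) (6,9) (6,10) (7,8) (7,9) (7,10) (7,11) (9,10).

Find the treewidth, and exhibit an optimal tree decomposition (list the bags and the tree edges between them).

The largest bag has 4 vertices, giving width 3; this decomposition certifies tw(G) ≤ 3. On the other hand G contains the 4-clique {1, 3, 5, 6}. A clique must lie in a single bag of any decomposition, so no decomposition can have width below 3. Therefore the treewidth is 3.

Treewidth 3.
One optimal decomposition is:
Bags: B1 = {1, 3, 4, 7}  B2 = {1, 3, 6, 7}  B3 = {3, 6, 7, 8}  B4 = {1, 3, 5, 6}  B5 = {1, 6, 7, 9}  B6 = {1, 2, 3, 7}  B7 = {1, 4, 7, 11}  B8 = {6, 7, 9, 10}
Tree: B1–B2, B2–B3, B2–B4, B2–B5, B2–B6, B1–B7, B5–B8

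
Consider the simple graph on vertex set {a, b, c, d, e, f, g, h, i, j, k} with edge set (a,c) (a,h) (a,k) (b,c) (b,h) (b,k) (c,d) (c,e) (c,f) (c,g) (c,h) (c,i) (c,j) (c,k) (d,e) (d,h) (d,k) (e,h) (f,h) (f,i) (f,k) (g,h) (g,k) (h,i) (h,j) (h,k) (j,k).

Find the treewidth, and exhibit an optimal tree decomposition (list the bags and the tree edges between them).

Every bag has size at most 4, so the width is 4 − 1 = 3 and tw(G) ≤ 3. Conversely, {c, d, e, h} is a clique of size 4, and the vertices of any clique must share a bag in every tree decomposition; so some bag has ≥ 4 vertices and tw(G) ≥ 3. Combining the bounds, tw(G) = 3.

Treewidth 3.
Bags: B1 = {a, c, h, k}  B2 = {c, h, j, k}  B3 = {b, c, h, k}  B4 = {c, f, h, k}  B5 = {c, g, h, k}  B6 = {c, f, h, i}  B7 = {c, d, h, k}  B8 = {c, d, e, h}
Tree: B1–B2, B1–B3, B3–B4, B1–B5, B4–B6, B3–B7, B7–B8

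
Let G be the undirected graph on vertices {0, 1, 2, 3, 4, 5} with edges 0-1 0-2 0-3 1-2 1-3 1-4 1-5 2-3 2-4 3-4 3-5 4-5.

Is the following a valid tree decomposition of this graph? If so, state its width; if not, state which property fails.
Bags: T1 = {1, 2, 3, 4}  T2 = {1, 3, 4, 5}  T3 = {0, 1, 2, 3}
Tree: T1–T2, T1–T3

Every vertex of G appears in some bag (union = {0, 1, 2, 3, 4, 5}); every edge is covered by a bag; and for each vertex v the set of bags containing v is connected in the bag tree. The decomposition is therefore valid. The largest bag has 4 vertices, so the width is 3.

Yes; width 3.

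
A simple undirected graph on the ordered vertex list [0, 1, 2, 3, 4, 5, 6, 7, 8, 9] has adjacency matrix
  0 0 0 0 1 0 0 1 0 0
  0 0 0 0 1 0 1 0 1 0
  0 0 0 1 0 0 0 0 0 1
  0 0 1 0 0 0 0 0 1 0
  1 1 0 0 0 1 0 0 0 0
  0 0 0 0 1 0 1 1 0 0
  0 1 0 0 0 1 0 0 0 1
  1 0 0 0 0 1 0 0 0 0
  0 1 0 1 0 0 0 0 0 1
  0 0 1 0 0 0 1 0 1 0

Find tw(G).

2

A width-2 tree decomposition is:
Bags: B1 = {0, 4, 7}  B2 = {4, 5, 7}  B3 = {1, 4, 5}  B4 = {1, 5, 6}  B5 = {1, 6, 8}  B6 = {6, 8, 9}  B7 = {3, 8, 9}  B8 = {2, 3, 9}
Tree: B1–B2, B2–B3, B3–B4, B4–B5, B5–B6, B6–B7, B7–B8
The largest bag has 3 vertices, giving width 2; this decomposition certifies tw(G) ≤ 2. For the lower bound, G contains the cycle 0–7–5–4–0, so G is not a forest; only forests have treewidth ≤ 1, hence tw(G) ≥ 2. The upper and lower bounds meet at 2, so that is the treewidth.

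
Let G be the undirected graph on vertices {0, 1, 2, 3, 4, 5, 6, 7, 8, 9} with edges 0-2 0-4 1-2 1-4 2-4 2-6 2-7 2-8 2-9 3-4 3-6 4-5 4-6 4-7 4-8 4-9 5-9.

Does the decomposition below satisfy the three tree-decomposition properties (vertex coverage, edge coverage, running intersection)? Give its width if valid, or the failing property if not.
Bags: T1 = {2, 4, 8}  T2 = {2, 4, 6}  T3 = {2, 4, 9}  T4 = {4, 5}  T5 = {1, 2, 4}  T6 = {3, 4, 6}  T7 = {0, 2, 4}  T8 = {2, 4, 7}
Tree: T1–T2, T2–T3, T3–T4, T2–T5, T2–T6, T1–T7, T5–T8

No — edge (9,5) lies in no bag.

A tree decomposition must satisfy three properties: every vertex lies in some bag; for every edge, both endpoints lie together in some bag; and for every vertex, the bags containing it form a connected subtree. Here edge (9,5) lies in no bag, so the decomposition is invalid.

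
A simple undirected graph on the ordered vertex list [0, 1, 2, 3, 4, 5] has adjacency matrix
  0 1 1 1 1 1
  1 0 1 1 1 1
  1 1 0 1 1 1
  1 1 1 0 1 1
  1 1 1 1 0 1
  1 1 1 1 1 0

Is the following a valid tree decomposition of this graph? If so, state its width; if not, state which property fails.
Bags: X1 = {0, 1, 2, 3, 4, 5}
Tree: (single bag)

Checking the three conditions: (i) the bags cover all of {0, 1, 2, 3, 4, 5}; (ii) for each edge, some bag contains both endpoints; (iii) the bags containing any fixed vertex form a subtree. All hold, so the decomposition is valid with width 6 − 1 = 5.

Yes; width 5.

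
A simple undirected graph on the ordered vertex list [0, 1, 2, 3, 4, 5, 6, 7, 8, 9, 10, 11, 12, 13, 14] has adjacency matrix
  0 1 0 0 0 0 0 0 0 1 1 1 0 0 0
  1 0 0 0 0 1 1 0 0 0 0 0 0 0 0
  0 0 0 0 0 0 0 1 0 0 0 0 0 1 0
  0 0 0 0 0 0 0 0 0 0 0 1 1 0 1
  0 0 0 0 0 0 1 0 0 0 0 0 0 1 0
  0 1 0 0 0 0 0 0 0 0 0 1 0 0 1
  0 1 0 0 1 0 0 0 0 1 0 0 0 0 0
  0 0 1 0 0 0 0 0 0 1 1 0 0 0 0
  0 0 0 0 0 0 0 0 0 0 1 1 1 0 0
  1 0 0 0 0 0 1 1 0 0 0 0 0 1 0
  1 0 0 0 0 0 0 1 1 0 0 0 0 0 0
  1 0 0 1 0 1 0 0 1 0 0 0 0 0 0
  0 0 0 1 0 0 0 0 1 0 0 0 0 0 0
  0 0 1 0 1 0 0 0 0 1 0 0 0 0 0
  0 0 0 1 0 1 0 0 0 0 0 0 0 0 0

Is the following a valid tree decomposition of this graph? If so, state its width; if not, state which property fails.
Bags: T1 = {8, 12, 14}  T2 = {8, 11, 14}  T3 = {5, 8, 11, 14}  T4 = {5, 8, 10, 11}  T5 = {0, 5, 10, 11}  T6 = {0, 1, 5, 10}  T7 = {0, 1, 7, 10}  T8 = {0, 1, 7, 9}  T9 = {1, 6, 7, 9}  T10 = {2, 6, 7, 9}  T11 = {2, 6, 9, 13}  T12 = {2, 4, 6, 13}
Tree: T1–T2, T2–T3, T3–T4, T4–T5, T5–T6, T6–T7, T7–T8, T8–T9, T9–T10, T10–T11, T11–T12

A tree decomposition must satisfy three properties: every vertex lies in some bag; for every edge, both endpoints lie together in some bag; and for every vertex, the bags containing it form a connected subtree. Here vertex 3 appears in no bag, so the decomposition is invalid.

No — vertex 3 appears in no bag.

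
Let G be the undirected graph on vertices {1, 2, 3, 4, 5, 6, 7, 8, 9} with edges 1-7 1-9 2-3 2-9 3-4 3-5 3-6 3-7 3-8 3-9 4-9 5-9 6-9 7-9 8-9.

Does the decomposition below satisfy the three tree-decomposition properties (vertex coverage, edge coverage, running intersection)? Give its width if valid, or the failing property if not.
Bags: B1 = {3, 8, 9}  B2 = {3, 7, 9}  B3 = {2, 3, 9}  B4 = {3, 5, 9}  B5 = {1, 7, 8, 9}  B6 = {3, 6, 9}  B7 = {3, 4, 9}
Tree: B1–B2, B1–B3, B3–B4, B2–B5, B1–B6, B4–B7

A tree decomposition must satisfy three properties: every vertex lies in some bag; for every edge, both endpoints lie together in some bag; and for every vertex, the bags containing it form a connected subtree. Here bags containing vertex 8 are not connected in the tree, so the decomposition is invalid.

No — bags containing vertex 8 are not connected in the tree.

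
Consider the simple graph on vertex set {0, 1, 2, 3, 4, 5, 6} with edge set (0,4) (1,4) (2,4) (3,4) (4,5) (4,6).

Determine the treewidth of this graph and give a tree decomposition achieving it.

Treewidth 1.
Bags: B1 = {0, 4}  B2 = {3, 4}  B3 = {2, 4}  B4 = {4, 6}  B5 = {4, 5}  B6 = {1, 4}
Tree: B1–B2, B1–B3, B1–B4, B3–B5, B4–B6

Each bag holds 2 vertices, so the decomposition has width 1, which upper-bounds the treewidth. G has an edge, so its treewidth is at least 1. The upper and lower bounds meet at 1, so that is the treewidth.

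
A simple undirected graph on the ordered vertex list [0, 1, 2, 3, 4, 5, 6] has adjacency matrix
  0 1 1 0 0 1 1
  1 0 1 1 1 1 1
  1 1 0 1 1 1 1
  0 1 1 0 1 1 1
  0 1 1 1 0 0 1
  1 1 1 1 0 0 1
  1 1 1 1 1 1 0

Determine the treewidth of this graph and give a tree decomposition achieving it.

The largest bag has 5 vertices, giving width 4; this decomposition certifies tw(G) ≤ 4. For the lower bound, the 5 vertices {0, 1, 2, 5, 6} are pairwise adjacent, and any tree decomposition puts a clique entirely inside one bag — forcing width ≥ 4. Hence tw(G) = 4 exactly.

Treewidth 4.
One optimal decomposition is:
Bags: B1 = {1, 2, 3, 4, 6}  B2 = {1, 2, 3, 5, 6}  B3 = {0, 1, 2, 5, 6}
Tree: B1–B2, B2–B3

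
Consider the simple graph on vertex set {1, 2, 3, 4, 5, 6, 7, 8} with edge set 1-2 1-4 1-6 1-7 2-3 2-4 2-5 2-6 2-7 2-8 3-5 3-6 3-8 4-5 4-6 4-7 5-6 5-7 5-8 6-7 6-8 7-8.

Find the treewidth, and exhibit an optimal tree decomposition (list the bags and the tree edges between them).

Treewidth 4.
One such decomposition:
Bags: B1 = {2, 5, 6, 7, 8}  B2 = {2, 4, 5, 6, 7}  B3 = {2, 3, 5, 6, 8}  B4 = {1, 2, 4, 6, 7}
Tree: B1–B2, B1–B3, B2–B4

Every bag has size at most 5, so the width is 5 − 1 = 4 and tw(G) ≤ 4. On the other hand G contains the 5-clique {1, 2, 4, 6, 7}. A clique must lie in a single bag of any decomposition, so no decomposition can have width below 4. The upper and lower bounds meet at 4, so that is the treewidth.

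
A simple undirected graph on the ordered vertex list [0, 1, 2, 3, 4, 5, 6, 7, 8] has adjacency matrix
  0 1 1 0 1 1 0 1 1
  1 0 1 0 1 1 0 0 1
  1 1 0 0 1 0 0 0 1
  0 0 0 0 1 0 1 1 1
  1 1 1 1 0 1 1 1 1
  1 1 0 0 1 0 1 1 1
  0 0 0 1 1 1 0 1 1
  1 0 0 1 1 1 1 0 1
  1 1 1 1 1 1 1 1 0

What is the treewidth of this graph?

A width-4 tree decomposition is:
Bags: B1 = {4, 5, 6, 7, 8}  B2 = {3, 4, 6, 7, 8}  B3 = {0, 4, 5, 7, 8}  B4 = {0, 1, 4, 5, 8}  B5 = {0, 1, 2, 4, 8}
Tree: B1–B2, B1–B3, B3–B4, B4–B5
Every bag has size at most 5, so the width is 5 − 1 = 4 and tw(G) ≤ 4. Conversely, {0, 1, 2, 4, 8} is a clique of size 5, and the vertices of any clique must share a bag in every tree decomposition; so some bag has ≥ 5 vertices and tw(G) ≥ 4. The upper and lower bounds meet at 4, so that is the treewidth.

4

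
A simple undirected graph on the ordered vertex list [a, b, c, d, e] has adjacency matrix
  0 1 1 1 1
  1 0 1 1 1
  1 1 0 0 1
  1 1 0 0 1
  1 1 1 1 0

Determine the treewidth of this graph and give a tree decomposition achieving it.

Each bag holds 4 vertices, so the decomposition has width 3, which upper-bounds the treewidth. For the lower bound, the 4 vertices {a, b, d, e} are pairwise adjacent, and any tree decomposition puts a clique entirely inside one bag — forcing width ≥ 3. Hence tw(G) = 3 exactly.

Treewidth 3.
Bags: B1 = {a, b, d, e}  B2 = {a, b, c, e}
Tree: B1–B2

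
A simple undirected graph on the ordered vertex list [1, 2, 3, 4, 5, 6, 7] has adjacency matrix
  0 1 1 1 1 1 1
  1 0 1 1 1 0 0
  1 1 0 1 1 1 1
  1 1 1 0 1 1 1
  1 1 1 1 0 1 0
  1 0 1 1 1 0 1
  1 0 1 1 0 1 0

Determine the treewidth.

4

A width-4 tree decomposition is:
Bags: B1 = {1, 3, 4, 5, 6}  B2 = {1, 3, 4, 6, 7}  B3 = {1, 2, 3, 4, 5}
Tree: B1–B2, B1–B3
Every bag has size at most 5, so the width is 5 − 1 = 4 and tw(G) ≤ 4. Conversely, {1, 2, 3, 4, 5} is a clique of size 5, and the vertices of any clique must share a bag in every tree decomposition; so some bag has ≥ 5 vertices and tw(G) ≥ 4. Combining the bounds, tw(G) = 4.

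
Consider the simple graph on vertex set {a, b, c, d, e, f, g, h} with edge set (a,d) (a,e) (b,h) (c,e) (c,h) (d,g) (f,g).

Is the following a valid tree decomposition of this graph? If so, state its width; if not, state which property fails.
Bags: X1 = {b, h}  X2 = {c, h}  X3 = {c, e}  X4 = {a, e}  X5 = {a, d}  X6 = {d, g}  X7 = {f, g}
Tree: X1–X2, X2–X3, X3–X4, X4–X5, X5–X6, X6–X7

Every vertex of G appears in some bag (union = {a, b, c, d, e, f, g, h}); every edge is covered by a bag; and for each vertex v the set of bags containing v is connected in the bag tree. The decomposition is therefore valid. The largest bag has 2 vertices, so the width is 1.

Yes; width 1.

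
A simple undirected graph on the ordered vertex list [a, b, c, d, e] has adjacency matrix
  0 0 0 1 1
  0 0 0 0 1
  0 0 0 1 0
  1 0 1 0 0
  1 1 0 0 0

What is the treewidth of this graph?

A width-1 tree decomposition is:
Bags: B1 = {c, d}  B2 = {a, d}  B3 = {a, e}  B4 = {b, e}
Tree: B1–B2, B2–B3, B3–B4
Each bag holds 2 vertices, so the decomposition has width 1, which upper-bounds the treewidth. Any graph with an edge has treewidth ≥ 1, and G has the edge d–c. The upper and lower bounds meet at 1, so that is the treewidth.

1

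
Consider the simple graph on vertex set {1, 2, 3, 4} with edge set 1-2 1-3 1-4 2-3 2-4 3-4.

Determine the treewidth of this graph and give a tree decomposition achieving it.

A single bag containing all 4 vertices is trivially a valid decomposition of width 3. For the lower bound, the 4 vertices {1, 2, 3, 4} are pairwise adjacent, and any tree decomposition puts a clique entirely inside one bag — forcing width ≥ 3. Combining the bounds, tw(G) = 3.

Treewidth 3.
One such decomposition:
Bags: B1 = {1, 2, 3, 4}
Tree: (single bag)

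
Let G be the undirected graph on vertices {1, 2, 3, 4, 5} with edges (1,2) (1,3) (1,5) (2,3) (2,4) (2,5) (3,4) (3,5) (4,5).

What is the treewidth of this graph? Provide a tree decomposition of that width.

Each bag holds 4 vertices, so the decomposition has width 3, which upper-bounds the treewidth. For the lower bound, the 4 vertices {1, 2, 3, 5} are pairwise adjacent, and any tree decomposition puts a clique entirely inside one bag — forcing width ≥ 3. Therefore the treewidth is 3.

Treewidth 3.
One such decomposition:
Bags: B1 = {1, 2, 3, 5}  B2 = {2, 3, 4, 5}
Tree: B1–B2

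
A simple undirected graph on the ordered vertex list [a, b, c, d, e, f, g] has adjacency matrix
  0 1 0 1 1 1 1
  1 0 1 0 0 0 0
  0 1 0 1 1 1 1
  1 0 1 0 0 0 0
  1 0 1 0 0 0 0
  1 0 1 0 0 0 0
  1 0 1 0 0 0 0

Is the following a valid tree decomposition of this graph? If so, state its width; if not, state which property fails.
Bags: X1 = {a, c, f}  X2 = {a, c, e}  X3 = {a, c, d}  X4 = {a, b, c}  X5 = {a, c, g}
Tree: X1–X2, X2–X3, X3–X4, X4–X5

Checking the three conditions: (i) the bags cover all of {a, b, c, d, e, f, g}; (ii) for each edge, some bag contains both endpoints; (iii) the bags containing any fixed vertex form a subtree. All hold, so the decomposition is valid with width 3 − 1 = 2.

Yes; width 2.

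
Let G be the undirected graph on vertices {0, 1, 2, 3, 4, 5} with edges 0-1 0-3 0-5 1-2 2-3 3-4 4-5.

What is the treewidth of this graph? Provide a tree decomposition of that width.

The largest bag has 3 vertices, giving width 2; this decomposition certifies tw(G) ≤ 2. For the lower bound, G contains the cycle 1–2–3–0–1, so G is not a forest; only forests have treewidth ≤ 1, hence tw(G) ≥ 2. Combining the bounds, tw(G) = 2.

Treewidth 2.
One optimal decomposition is:
Bags: B1 = {0, 1, 2}  B2 = {0, 2, 3}  B3 = {0, 3, 5}  B4 = {3, 4, 5}
Tree: B1–B2, B2–B3, B3–B4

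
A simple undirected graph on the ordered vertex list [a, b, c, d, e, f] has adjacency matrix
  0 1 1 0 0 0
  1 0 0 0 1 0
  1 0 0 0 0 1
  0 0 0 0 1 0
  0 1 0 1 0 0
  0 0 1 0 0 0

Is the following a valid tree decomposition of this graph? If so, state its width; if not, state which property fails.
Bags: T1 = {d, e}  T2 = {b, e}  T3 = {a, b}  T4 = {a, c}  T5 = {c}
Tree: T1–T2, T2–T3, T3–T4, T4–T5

No — vertex f appears in no bag.

A tree decomposition must satisfy three properties: every vertex lies in some bag; for every edge, both endpoints lie together in some bag; and for every vertex, the bags containing it form a connected subtree. Here vertex f appears in no bag, so the decomposition is invalid.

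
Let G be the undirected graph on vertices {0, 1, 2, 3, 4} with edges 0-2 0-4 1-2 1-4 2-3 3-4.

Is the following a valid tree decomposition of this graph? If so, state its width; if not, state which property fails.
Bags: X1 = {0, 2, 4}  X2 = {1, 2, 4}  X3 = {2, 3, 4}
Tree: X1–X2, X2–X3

Yes; width 2.

Vertex coverage: the bags together contain {0, 1, 2, 3, 4}, the full vertex set. Edge coverage: each edge of G has both endpoints in at least one bag. Running intersection: for every vertex, the bags containing it form a connected subtree. All three properties hold, so this is a valid tree decomposition of width max|bag| − 1 = 2, and hence tw(G) ≤ 2.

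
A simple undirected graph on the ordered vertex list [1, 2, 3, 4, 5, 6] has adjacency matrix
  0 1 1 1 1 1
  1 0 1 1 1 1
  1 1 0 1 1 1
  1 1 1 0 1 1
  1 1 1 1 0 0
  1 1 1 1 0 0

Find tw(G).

4

A width-4 tree decomposition is:
Bags: B1 = {1, 2, 3, 4, 6}  B2 = {1, 2, 3, 4, 5}
Tree: B1–B2
The largest bag has 5 vertices, giving width 4; this decomposition certifies tw(G) ≤ 4. Conversely, {1, 2, 3, 4, 5} is a clique of size 5, and the vertices of any clique must share a bag in every tree decomposition; so some bag has ≥ 5 vertices and tw(G) ≥ 4. Therefore the treewidth is 4.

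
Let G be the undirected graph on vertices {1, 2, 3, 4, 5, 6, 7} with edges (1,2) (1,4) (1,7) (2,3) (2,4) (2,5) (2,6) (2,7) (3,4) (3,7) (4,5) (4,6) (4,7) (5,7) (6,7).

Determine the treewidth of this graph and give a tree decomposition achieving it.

Treewidth 3.
One such decomposition:
Bags: B1 = {2, 3, 4, 7}  B2 = {1, 2, 4, 7}  B3 = {2, 4, 5, 7}  B4 = {2, 4, 6, 7}
Tree: B1–B2, B2–B3, B1–B4

Every bag has size at most 4, so the width is 4 − 1 = 3 and tw(G) ≤ 3. For the lower bound, the 4 vertices {1, 2, 4, 7} are pairwise adjacent, and any tree decomposition puts a clique entirely inside one bag — forcing width ≥ 3. Therefore the treewidth is 3.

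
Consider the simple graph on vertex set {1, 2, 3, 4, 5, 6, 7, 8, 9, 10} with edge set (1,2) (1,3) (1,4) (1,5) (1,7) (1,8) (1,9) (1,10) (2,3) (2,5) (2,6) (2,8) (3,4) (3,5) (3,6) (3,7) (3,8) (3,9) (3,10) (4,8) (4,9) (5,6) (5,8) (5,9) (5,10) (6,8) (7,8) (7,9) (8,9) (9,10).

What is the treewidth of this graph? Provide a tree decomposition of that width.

Treewidth 4.
One optimal decomposition is:
Bags: B1 = {1, 3, 5, 8, 9}  B2 = {1, 2, 3, 5, 8}  B3 = {2, 3, 5, 6, 8}  B4 = {1, 3, 7, 8, 9}  B5 = {1, 3, 5, 9, 10}  B6 = {1, 3, 4, 8, 9}
Tree: B1–B2, B2–B3, B1–B4, B1–B5, B1–B6

Every bag has size at most 5, so the width is 5 − 1 = 4 and tw(G) ≤ 4. On the other hand G contains the 5-clique {1, 3, 4, 8, 9}. A clique must lie in a single bag of any decomposition, so no decomposition can have width below 4. The upper and lower bounds meet at 4, so that is the treewidth.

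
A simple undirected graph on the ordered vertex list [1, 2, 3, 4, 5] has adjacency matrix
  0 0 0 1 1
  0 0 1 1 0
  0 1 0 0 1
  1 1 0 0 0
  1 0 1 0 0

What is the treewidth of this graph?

A width-2 tree decomposition is:
Bags: B1 = {1, 2, 4}  B2 = {1, 2, 3}  B3 = {1, 3, 5}
Tree: B1–B2, B2–B3
Each bag holds 3 vertices, so the decomposition has width 2, which upper-bounds the treewidth. For the lower bound, G contains the cycle 1–4–2–3–5–1, so G is not a forest; only forests have treewidth ≤ 1, hence tw(G) ≥ 2. The upper and lower bounds meet at 2, so that is the treewidth.

2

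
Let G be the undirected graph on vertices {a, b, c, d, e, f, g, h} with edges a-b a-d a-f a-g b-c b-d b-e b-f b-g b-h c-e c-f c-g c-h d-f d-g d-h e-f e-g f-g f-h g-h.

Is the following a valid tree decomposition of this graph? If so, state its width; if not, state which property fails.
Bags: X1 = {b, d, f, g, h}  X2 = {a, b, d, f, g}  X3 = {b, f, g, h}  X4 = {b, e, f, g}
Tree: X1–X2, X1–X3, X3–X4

A tree decomposition must satisfy three properties: every vertex lies in some bag; for every edge, both endpoints lie together in some bag; and for every vertex, the bags containing it form a connected subtree. Here vertex c appears in no bag, so the decomposition is invalid.

No — vertex c appears in no bag.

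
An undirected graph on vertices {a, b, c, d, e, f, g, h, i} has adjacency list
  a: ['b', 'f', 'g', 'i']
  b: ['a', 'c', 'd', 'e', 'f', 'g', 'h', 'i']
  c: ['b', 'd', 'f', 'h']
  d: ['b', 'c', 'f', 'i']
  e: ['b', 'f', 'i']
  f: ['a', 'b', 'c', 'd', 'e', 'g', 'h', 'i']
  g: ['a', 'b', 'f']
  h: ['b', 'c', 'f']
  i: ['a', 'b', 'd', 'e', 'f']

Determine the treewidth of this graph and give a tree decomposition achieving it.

Treewidth 3.
One optimal decomposition is:
Bags: B1 = {a, b, f, i}  B2 = {b, d, f, i}  B3 = {b, c, d, f}  B4 = {b, e, f, i}  B5 = {b, c, f, h}  B6 = {a, b, f, g}
Tree: B1–B2, B2–B3, B1–B4, B3–B5, B1–B6

The largest bag has 4 vertices, giving width 3; this decomposition certifies tw(G) ≤ 3. On the other hand G contains the 4-clique {a, b, f, g}. A clique must lie in a single bag of any decomposition, so no decomposition can have width below 3. Hence tw(G) = 3 exactly.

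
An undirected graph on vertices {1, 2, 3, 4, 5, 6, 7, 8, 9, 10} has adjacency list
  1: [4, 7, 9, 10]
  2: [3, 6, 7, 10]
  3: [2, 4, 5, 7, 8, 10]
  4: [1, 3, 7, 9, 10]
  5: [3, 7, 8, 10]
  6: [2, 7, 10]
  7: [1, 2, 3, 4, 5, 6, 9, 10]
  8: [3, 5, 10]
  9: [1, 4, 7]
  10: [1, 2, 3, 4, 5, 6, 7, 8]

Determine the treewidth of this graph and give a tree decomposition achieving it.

Treewidth 3.
One such decomposition:
Bags: B1 = {3, 4, 7, 10}  B2 = {3, 5, 7, 10}  B3 = {2, 3, 7, 10}  B4 = {1, 4, 7, 10}  B5 = {1, 4, 7, 9}  B6 = {2, 6, 7, 10}  B7 = {3, 5, 8, 10}
Tree: B1–B2, B1–B3, B1–B4, B4–B5, B3–B6, B2–B7

The largest bag has 4 vertices, giving width 3; this decomposition certifies tw(G) ≤ 3. Conversely, {3, 5, 8, 10} is a clique of size 4, and the vertices of any clique must share a bag in every tree decomposition; so some bag has ≥ 4 vertices and tw(G) ≥ 3. The upper and lower bounds meet at 3, so that is the treewidth.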